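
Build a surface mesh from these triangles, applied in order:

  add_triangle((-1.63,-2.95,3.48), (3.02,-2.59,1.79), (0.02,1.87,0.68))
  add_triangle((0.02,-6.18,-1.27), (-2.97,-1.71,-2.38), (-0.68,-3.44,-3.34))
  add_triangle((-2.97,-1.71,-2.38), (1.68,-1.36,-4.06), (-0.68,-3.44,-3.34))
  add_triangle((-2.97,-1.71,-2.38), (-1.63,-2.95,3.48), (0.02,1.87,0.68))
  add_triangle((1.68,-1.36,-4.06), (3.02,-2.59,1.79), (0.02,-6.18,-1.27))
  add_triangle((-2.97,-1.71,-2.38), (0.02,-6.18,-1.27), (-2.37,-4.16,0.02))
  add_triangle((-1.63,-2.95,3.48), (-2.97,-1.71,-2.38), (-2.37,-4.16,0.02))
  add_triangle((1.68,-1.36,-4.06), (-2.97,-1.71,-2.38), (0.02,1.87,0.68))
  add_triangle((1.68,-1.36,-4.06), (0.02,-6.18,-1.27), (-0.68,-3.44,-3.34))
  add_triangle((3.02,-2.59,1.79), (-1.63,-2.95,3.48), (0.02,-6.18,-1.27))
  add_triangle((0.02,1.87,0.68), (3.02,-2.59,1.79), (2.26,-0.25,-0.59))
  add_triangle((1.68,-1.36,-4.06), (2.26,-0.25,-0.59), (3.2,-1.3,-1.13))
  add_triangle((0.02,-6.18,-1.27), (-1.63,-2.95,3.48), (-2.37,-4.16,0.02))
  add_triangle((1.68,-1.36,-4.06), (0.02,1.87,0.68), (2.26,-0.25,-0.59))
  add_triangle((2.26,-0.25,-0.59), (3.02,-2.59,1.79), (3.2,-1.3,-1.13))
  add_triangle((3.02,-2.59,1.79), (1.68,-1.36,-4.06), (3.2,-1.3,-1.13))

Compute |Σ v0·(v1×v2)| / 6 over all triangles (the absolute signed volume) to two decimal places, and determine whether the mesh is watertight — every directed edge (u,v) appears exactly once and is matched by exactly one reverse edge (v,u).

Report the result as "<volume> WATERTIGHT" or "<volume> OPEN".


Per-triangle v0·(v1×v2)/6:
  t1: +5.6854
  t2: +6.6258
  t3: +4.9381
  t4: +5.0642
  t5: +15.7349
  t6: +7.6615
  t7: +4.7120
  t8: +4.2086
  t9: +7.2356
  t10: +16.5970
  t11: +2.4005
  t12: +1.1601
  t13: +8.5541
  t14: +2.2508
  t15: +1.1691
  t16: +3.5525
Σ = +97.5501 → |volume| = 97.55

Directed edges: 48 total, each appears once with its reverse present → watertight.

97.55 WATERTIGHT


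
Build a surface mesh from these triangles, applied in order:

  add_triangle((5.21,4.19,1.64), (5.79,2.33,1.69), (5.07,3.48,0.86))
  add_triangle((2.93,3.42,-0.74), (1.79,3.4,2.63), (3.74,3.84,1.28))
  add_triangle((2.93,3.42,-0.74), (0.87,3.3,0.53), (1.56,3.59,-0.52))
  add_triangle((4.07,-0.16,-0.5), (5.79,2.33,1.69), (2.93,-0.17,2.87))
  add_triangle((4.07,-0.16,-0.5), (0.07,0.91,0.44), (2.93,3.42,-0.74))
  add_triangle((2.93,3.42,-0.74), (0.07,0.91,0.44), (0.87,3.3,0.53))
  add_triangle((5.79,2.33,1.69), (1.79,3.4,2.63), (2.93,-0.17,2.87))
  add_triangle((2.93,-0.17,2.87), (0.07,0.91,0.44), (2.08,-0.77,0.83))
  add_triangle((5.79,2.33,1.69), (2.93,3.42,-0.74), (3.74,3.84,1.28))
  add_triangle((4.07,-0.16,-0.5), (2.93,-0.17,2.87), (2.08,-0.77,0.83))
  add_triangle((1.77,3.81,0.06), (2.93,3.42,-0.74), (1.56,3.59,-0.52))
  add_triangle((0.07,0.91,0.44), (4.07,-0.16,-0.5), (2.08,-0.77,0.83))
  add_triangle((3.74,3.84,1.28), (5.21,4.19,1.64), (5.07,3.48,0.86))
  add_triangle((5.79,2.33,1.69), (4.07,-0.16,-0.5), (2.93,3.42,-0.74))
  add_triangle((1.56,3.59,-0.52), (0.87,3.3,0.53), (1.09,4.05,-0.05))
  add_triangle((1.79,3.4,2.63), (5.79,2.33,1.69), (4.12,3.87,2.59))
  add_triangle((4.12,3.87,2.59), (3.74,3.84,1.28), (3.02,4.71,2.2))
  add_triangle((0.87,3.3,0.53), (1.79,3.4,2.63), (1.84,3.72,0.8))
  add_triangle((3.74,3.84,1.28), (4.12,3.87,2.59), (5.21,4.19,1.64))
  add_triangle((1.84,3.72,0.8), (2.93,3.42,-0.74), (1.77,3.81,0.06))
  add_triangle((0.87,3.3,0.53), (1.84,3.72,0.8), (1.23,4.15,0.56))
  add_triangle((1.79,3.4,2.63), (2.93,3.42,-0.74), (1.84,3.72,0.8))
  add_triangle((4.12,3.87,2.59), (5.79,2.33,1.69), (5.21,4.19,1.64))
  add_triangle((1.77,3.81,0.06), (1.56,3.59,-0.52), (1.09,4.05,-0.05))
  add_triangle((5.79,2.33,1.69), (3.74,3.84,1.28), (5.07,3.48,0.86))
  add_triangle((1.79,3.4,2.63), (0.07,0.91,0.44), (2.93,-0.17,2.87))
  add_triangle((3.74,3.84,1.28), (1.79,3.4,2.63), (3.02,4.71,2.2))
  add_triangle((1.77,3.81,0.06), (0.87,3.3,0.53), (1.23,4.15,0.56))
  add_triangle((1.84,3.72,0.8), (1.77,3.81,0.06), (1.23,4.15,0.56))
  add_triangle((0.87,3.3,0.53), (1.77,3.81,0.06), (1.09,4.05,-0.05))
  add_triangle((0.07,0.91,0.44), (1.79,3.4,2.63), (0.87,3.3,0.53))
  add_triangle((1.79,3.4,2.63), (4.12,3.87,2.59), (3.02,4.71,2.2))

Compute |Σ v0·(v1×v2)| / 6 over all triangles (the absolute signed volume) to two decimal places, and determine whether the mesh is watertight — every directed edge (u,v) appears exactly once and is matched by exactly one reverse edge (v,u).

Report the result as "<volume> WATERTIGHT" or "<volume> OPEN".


Per-triangle v0·(v1×v2)/6:
  t1: +1.4179
  t2: +2.2147
  t3: -0.7883
  t4: +5.6930
  t5: -1.3111
  t6: -0.2073
  t7: +7.9537
  t8: -0.4212
  t9: +4.0017
  t10: +1.4675
  t11: +0.5453
  t12: -0.8815
  t13: +0.4785
  t14: +6.4178
  t15: -0.2229
  t16: +0.9110
  t17: +1.4455
  t18: +0.8853
  t19: +0.8848
  t20: +0.6878
  t21: +0.0655
  t22: +1.5570
  t23: +2.5482
  t24: +0.2820
  t25: -1.6584
  t26: +0.2442
  t27: -0.8879
  t28: -0.0036
  t29: +0.3637
  t30: +0.2882
  t31: +0.3392
  t32: +1.5797
Σ = +35.8900 → |volume| = 35.89

Directed edges: 96 total, each appears once with its reverse present → watertight.

35.89 WATERTIGHT


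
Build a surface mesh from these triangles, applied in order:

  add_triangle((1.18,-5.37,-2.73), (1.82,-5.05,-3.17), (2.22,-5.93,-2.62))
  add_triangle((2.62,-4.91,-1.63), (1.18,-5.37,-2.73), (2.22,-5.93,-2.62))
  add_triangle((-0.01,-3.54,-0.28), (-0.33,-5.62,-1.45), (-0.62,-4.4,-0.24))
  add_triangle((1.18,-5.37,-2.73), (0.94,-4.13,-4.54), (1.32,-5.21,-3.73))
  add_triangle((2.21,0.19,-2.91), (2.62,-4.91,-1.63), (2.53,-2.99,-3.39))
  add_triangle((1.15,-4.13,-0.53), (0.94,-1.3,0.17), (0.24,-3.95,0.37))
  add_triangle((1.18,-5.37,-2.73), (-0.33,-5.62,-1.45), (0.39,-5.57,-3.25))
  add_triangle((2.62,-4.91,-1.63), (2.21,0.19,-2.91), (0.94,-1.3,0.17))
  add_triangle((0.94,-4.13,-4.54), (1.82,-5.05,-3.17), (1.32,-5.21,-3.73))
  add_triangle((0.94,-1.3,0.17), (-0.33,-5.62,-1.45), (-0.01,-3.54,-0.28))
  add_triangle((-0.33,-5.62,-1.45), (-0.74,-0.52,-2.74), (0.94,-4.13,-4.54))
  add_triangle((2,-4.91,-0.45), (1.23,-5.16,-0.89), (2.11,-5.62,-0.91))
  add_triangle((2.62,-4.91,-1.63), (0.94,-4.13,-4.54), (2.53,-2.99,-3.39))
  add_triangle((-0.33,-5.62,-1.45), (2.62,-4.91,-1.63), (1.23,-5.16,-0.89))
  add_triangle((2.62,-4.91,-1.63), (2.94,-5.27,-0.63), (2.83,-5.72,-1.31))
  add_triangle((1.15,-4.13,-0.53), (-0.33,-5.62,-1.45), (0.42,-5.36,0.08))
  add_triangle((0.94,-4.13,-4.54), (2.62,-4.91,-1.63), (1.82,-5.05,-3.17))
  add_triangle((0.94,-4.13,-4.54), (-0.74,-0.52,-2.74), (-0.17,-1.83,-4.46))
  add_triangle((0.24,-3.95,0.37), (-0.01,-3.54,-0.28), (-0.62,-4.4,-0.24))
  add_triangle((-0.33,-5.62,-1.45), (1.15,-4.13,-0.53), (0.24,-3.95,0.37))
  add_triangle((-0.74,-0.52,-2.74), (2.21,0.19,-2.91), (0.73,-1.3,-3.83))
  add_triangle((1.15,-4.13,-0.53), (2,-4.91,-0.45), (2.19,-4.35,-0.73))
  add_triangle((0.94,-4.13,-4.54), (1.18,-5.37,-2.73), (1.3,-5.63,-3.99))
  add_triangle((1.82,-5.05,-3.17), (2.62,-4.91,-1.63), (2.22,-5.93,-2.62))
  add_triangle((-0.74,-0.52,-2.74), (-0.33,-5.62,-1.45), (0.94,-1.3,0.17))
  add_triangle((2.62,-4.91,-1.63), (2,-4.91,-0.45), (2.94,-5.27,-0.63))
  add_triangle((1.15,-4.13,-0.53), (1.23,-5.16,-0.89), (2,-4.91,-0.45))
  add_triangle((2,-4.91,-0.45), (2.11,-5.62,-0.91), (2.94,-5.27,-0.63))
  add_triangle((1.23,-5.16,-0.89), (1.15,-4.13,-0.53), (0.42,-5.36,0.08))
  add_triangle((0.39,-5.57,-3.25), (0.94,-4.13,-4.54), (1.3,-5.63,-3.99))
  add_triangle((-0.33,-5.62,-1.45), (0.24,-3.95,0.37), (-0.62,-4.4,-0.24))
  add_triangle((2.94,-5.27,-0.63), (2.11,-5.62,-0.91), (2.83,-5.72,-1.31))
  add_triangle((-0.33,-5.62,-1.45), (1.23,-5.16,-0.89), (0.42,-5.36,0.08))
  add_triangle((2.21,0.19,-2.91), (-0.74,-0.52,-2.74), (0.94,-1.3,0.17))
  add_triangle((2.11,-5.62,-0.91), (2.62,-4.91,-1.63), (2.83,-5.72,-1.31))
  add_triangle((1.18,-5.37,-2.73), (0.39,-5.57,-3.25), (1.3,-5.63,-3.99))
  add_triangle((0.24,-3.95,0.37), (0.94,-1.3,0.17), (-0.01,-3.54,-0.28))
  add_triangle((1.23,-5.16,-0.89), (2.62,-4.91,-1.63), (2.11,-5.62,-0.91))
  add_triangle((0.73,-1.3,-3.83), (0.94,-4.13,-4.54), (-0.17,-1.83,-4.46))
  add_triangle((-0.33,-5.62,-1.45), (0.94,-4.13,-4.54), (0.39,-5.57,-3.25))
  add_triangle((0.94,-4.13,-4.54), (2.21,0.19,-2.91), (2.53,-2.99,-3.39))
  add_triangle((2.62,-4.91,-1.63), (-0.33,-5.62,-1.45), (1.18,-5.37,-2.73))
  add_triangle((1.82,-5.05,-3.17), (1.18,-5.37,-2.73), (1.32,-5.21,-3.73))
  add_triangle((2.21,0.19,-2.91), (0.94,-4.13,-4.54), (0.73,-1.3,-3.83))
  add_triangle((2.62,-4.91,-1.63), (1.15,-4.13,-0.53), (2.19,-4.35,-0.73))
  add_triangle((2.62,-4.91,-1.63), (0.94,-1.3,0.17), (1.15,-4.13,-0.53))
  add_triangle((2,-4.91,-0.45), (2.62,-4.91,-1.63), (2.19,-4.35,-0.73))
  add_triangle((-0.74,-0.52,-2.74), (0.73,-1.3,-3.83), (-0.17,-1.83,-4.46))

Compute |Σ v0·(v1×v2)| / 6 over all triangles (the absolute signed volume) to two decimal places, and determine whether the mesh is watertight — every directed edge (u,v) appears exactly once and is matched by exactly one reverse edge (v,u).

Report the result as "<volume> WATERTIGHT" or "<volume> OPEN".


Per-triangle v0·(v1×v2)/6:
  t1: +0.7455
  t2: +0.1664
  t3: -0.3805
  t4: +0.3511
  t5: +2.2610
  t6: +0.5483
  t7: +1.6361
  t8: +1.7371
  t9: +0.7020
  t10: -0.5093
  t11: +5.1951
  t12: +0.2206
  t13: +4.9028
  t14: +1.7237
  t15: +0.2652
  t16: -1.5395
  t17: +0.7237
  t18: +0.5711
  t19: -0.2606
  t20: +1.5751
  t21: +1.3822
  t22: -0.1962
  t23: -0.1045
  t24: +0.6878
  t25: -2.1448
  t26: -0.6915
  t27: +0.0736
  t28: +0.2780
  t29: +0.2775
  t30: +1.3653
  t31: +0.8663
  t32: +0.4884
  t33: +1.7969
  t34: -2.1258
  t35: +0.2546
  t36: +0.8653
  t37: -0.3395
  t38: +0.5928
  t39: +1.7009
  t40: +0.3256
  t41: +3.8104
  t42: +3.1539
  t43: +0.5930
  t44: +2.7919
  t45: -0.5255
  t46: +0.6883
  t47: +0.2356
  t48: +0.5217
Σ = +37.2573 → |volume| = 37.26

Directed edges: 144 total, each appears once with its reverse present → watertight.

37.26 WATERTIGHT


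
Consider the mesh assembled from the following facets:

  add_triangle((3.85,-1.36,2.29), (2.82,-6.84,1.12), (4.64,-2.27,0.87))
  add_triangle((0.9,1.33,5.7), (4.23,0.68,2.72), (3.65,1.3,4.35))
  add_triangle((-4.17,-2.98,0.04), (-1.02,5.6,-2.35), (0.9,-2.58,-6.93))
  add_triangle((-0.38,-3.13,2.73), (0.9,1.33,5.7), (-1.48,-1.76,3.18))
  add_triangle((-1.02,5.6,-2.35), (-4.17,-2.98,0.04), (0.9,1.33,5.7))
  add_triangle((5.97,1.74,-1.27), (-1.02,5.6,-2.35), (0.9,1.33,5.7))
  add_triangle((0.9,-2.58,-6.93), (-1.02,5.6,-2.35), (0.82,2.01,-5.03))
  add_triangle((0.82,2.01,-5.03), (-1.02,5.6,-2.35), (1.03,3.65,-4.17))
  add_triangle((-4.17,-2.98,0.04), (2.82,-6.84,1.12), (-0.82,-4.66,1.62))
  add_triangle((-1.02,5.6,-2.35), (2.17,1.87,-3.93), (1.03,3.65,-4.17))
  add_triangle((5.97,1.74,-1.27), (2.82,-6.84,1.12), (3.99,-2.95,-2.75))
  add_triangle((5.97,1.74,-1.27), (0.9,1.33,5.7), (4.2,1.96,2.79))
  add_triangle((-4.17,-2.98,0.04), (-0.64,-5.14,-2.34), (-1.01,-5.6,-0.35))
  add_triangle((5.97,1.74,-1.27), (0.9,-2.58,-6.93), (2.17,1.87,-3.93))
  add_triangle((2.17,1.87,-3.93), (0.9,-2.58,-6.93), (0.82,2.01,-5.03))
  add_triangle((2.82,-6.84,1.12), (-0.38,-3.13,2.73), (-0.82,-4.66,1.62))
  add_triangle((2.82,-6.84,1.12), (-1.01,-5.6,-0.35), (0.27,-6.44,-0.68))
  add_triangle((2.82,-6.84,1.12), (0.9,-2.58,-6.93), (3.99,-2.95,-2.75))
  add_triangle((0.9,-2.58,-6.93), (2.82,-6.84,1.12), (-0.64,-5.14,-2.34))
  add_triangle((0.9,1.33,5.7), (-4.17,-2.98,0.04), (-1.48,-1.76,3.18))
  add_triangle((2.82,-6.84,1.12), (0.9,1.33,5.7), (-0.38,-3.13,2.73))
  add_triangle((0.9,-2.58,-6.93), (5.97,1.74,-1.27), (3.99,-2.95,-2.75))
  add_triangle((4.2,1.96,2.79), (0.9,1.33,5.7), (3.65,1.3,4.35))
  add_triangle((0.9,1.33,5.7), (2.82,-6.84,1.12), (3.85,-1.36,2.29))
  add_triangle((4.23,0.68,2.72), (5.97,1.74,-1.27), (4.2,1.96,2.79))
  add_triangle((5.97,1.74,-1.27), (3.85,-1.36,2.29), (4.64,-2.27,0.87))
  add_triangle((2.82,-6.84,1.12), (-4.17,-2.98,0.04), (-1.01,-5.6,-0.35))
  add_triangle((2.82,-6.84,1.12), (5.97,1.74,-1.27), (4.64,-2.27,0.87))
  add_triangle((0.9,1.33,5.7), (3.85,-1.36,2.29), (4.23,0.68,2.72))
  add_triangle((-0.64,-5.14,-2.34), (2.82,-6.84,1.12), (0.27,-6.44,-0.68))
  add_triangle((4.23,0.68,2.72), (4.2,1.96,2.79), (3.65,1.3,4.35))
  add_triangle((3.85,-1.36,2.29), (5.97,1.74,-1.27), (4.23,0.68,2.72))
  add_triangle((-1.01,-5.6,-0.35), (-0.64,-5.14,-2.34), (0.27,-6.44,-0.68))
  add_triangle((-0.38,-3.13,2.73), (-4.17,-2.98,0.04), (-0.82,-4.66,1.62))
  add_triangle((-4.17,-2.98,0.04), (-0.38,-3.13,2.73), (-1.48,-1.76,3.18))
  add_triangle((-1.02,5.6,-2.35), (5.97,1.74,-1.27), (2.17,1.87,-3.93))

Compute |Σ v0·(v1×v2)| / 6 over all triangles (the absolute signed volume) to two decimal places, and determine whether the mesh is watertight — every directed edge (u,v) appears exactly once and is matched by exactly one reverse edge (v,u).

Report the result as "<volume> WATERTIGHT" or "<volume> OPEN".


Per-triangle v0·(v1×v2)/6:
  t1: +6.8611
  t2: +0.9014
  t3: +35.7305
  t4: +5.1655
  t5: +26.2364
  t6: +37.2969
  t7: +7.1898
  t8: +3.7017
  t9: +6.6739
  t10: +1.2069
  t11: +21.5325
  t12: -0.4006
  t13: +6.7837
  t14: +18.1064
  t15: +6.8005
  t16: +5.2977
  t17: +3.1175
  t18: +23.8525
  t19: +22.5327
  t20: +4.2978
  t21: +14.9305
  t22: +22.1997
  t23: +2.6670
  t24: +18.7771
  t25: +4.6767
  t26: +6.6193
  t27: +6.1026
  t28: +7.9586
  t29: +6.9897
  t30: +3.1952
  t31: +1.7694
  t32: +7.2297
  t33: +2.6228
  t34: +4.5168
  t35: +4.9584
  t36: +17.1909
Σ = +375.2891 → |volume| = 375.29

Directed edges: 108 total; 6 unmatched, e.g. (0.9,-2.58,-6.93)→(-4.17,-2.98,0.04) → open.

375.29 OPEN


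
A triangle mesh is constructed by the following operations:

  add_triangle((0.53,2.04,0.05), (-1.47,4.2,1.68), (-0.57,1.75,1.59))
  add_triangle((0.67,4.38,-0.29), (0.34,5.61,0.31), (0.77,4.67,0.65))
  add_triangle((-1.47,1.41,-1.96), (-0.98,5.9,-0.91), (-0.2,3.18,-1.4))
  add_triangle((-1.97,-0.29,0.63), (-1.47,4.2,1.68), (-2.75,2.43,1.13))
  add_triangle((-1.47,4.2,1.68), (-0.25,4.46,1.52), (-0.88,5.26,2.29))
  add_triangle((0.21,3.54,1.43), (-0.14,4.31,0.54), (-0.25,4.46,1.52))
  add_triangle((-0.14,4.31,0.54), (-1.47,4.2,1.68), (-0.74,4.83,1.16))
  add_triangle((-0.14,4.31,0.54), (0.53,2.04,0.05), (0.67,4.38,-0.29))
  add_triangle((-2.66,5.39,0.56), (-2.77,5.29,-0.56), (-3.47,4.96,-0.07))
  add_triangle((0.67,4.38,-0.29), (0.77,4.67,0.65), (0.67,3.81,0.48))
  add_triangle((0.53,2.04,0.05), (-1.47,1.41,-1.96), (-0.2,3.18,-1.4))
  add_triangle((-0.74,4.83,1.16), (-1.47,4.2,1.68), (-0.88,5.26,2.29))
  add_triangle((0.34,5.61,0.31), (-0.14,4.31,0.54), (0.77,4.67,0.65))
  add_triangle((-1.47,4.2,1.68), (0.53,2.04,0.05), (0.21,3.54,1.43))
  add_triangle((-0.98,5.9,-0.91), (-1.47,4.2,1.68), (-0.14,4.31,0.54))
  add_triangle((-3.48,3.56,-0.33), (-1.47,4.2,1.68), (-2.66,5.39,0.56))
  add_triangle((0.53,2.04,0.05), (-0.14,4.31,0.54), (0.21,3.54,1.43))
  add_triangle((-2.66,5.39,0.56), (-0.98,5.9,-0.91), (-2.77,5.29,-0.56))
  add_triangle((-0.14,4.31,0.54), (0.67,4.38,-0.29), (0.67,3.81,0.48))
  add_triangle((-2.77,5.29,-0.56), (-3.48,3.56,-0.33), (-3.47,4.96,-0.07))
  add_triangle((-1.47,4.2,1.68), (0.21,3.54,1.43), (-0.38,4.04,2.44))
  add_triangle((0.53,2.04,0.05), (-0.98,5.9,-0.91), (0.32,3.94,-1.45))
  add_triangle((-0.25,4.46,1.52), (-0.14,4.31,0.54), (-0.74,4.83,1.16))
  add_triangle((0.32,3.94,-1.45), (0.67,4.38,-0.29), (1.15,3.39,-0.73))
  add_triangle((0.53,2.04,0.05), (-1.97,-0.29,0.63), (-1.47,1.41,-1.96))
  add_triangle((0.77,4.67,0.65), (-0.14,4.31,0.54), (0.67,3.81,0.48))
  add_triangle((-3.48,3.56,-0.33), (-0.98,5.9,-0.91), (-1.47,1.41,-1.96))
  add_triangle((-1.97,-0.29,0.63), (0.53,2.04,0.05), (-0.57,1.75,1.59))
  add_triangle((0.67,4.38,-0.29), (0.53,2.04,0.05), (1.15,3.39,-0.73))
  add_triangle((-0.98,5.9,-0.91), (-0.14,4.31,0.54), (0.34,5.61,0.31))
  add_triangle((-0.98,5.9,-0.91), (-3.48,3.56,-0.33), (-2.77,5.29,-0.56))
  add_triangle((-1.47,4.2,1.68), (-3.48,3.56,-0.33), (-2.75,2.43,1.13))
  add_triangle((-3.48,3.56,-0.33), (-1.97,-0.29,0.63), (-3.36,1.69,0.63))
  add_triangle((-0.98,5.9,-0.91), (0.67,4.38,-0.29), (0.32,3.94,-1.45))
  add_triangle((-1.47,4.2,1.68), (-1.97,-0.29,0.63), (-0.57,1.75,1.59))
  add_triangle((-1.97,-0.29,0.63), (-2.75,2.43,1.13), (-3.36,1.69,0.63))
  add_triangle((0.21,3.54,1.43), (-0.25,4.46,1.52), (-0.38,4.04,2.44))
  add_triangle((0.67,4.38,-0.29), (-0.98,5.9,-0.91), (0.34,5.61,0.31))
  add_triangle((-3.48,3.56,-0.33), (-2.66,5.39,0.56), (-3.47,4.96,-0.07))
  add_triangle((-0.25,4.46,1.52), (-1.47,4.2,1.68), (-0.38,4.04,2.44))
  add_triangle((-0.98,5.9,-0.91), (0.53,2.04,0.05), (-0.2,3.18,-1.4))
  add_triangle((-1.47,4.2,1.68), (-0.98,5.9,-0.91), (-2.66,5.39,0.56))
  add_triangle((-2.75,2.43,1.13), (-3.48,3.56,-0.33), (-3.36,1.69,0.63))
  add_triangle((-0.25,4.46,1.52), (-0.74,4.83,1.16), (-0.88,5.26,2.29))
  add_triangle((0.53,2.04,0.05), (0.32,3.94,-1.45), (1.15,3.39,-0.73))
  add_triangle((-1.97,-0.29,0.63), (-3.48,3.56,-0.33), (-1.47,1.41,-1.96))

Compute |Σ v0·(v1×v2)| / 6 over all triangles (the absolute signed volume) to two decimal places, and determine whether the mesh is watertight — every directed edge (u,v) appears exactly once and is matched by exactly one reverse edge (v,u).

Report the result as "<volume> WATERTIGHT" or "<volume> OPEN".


Per-triangle v0·(v1×v2)/6:
  t1: +0.7978
  t2: +0.3905
  t3: +1.6676
  t4: +0.7628
  t5: -0.3483
  t6: +0.2989
  t7: +0.0482
  t8: +0.2393
  t9: +0.9351
  t10: +0.0313
  t11: -0.2269
  t12: +0.6431
  t13: +0.2845
  t14: -0.7891
  t15: +2.2332
  t16: +1.5461
  t17: +0.4705
  t18: +2.1435
  t19: -0.4798
  t20: +0.6123
  t21: -0.8256
  t22: -1.0690
  t23: +0.3607
  t24: +0.6525
  t25: -1.6826
  t26: -0.0353
  t27: +5.2159
  t28: -0.7747
  t29: +0.1657
  t30: +0.8412
  t31: +0.3195
  t32: +2.5793
  t33: +0.4406
  t34: +1.5270
  t35: +1.3127
  t36: +0.5935
  t37: +0.3483
  t38: +1.1329
  t39: +0.2634
  t40: +0.9473
  t41: +0.8948
  t42: +2.9827
  t43: +1.1986
  t44: +0.3849
  t45: -0.3361
  t46: +2.4787
Σ = +31.1774 → |volume| = 31.18

Directed edges: 138 total, each appears once with its reverse present → watertight.

31.18 WATERTIGHT


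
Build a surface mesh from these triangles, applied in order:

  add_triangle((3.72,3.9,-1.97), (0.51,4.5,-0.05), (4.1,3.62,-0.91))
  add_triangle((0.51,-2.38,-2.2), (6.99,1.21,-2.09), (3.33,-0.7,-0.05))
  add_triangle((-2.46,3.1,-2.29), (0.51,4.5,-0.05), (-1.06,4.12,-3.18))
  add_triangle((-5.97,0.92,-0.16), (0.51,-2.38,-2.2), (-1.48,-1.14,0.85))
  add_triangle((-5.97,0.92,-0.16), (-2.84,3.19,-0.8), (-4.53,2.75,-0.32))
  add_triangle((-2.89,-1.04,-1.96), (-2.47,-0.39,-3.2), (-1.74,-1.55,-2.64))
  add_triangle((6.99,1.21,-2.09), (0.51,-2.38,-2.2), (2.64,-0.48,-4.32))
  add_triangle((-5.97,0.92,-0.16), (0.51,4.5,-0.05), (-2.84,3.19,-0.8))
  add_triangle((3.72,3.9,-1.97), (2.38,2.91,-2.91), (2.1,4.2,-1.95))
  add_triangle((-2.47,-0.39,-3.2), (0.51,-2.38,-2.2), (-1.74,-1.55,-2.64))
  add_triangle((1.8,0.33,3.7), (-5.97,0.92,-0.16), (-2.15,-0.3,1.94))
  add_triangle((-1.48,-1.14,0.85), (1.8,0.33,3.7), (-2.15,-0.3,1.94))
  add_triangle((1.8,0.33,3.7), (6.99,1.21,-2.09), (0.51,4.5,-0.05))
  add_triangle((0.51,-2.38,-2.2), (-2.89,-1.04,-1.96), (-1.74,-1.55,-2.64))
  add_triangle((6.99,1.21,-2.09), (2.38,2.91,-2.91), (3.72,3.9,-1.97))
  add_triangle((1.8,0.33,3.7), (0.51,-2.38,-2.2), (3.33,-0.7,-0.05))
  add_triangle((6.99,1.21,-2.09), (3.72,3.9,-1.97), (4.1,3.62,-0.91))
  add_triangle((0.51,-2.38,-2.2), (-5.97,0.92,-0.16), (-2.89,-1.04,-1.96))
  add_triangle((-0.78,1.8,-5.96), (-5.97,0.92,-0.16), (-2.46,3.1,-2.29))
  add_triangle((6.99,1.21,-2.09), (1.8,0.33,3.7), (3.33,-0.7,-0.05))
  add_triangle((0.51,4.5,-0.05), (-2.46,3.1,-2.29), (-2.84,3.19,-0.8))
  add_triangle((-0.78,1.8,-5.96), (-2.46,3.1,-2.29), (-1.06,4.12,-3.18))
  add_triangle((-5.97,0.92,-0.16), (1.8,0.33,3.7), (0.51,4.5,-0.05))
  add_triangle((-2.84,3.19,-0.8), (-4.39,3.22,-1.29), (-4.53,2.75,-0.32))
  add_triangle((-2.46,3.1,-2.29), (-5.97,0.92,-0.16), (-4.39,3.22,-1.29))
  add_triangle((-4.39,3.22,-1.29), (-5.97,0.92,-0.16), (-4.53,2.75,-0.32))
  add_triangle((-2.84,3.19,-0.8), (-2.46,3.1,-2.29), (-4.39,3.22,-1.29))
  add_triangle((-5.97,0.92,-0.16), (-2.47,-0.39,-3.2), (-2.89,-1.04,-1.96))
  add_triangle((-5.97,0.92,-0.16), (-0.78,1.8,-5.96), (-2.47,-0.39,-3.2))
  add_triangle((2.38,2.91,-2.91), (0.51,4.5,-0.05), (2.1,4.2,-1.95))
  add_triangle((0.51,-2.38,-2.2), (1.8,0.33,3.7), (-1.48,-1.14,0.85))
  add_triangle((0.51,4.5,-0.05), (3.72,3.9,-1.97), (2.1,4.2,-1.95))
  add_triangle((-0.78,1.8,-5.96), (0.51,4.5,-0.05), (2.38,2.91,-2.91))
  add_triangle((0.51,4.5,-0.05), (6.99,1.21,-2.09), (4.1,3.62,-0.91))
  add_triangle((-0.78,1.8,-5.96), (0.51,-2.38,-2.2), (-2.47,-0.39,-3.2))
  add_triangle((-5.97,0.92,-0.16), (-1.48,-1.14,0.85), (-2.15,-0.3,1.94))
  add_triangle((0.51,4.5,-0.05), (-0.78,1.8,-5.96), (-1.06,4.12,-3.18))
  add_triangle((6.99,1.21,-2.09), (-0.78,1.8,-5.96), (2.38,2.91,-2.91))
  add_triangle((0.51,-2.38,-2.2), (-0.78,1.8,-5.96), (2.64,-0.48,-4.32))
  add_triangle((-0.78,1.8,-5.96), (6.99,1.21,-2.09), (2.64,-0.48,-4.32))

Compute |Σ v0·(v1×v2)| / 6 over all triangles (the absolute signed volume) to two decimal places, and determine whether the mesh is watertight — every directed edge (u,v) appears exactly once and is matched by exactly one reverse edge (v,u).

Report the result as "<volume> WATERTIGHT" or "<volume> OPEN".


Per-triangle v0·(v1×v2)/6:
  t1: +3.1933
  t2: +5.7641
  t3: +4.0254
  t4: +5.0506
  t5: -0.9341
  t6: +1.0293
  t7: +7.9175
  t8: +3.1234
  t9: +1.8284
  t10: +1.1111
  t11: +3.5012
  t12: +1.7672
  t13: +21.7807
  t14: +0.6698
  t15: +5.8430
  t16: +3.8394
  t17: +4.1064
  t18: +1.0392
  t19: +12.3616
  t20: +6.3227
  t21: +3.8039
  t22: +5.2399
  t23: +16.6748
  t24: +0.8334
  t25: +2.4547
  t26: +1.8909
  t27: +1.3019
  t28: +3.1880
  t29: +9.7918
  t30: +0.5783
  t31: +3.7347
  t32: +2.3327
  t33: +11.2574
  t34: -1.2761
  t35: +7.2782
  t36: +2.1604
  t37: +4.4894
  t38: +13.0676
  t39: +8.2789
  t40: +14.7196
Σ = +205.1407 → |volume| = 205.14

Directed edges: 120 total, each appears once with its reverse present → watertight.

205.14 WATERTIGHT


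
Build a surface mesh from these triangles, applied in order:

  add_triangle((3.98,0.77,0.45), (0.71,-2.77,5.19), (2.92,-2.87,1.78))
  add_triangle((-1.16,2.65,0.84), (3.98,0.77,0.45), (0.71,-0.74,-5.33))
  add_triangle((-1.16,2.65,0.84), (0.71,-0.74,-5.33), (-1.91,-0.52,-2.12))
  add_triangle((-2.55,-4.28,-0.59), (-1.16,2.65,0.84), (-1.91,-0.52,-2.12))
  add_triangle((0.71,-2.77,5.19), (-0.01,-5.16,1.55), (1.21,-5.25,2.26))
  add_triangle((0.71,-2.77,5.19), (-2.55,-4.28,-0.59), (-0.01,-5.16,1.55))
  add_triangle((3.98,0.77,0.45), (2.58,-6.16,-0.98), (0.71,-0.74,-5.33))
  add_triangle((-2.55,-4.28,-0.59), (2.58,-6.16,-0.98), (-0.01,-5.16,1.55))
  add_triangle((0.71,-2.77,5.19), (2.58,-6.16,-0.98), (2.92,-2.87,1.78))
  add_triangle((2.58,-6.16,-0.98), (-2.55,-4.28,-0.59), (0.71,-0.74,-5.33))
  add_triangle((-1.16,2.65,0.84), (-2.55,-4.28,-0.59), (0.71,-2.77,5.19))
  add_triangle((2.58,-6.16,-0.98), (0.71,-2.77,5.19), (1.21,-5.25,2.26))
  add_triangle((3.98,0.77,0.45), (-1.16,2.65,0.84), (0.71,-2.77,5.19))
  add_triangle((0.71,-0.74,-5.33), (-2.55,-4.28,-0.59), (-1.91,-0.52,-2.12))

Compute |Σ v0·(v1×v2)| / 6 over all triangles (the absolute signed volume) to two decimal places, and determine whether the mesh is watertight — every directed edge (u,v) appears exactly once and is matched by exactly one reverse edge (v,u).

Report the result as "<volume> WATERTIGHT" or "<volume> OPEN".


143.74 OPEN

Per-triangle v0·(v1×v2)/6:
  t1: +8.8464
  t2: +9.7506
  t3: +5.1441
  t4: +4.5437
  t5: +4.1528
  t6: +8.3719
  t7: +23.1583
  t8: +10.3678
  t9: +10.9649
  t10: +23.2011
  t11: +11.6851
  t12: +4.2859
  t13: +11.6156
  t14: +7.6492
Σ = +143.7374 → |volume| = 143.74

Directed edges: 42 total; 6 unmatched, e.g. (2.92,-2.87,1.78)→(3.98,0.77,0.45) → open.


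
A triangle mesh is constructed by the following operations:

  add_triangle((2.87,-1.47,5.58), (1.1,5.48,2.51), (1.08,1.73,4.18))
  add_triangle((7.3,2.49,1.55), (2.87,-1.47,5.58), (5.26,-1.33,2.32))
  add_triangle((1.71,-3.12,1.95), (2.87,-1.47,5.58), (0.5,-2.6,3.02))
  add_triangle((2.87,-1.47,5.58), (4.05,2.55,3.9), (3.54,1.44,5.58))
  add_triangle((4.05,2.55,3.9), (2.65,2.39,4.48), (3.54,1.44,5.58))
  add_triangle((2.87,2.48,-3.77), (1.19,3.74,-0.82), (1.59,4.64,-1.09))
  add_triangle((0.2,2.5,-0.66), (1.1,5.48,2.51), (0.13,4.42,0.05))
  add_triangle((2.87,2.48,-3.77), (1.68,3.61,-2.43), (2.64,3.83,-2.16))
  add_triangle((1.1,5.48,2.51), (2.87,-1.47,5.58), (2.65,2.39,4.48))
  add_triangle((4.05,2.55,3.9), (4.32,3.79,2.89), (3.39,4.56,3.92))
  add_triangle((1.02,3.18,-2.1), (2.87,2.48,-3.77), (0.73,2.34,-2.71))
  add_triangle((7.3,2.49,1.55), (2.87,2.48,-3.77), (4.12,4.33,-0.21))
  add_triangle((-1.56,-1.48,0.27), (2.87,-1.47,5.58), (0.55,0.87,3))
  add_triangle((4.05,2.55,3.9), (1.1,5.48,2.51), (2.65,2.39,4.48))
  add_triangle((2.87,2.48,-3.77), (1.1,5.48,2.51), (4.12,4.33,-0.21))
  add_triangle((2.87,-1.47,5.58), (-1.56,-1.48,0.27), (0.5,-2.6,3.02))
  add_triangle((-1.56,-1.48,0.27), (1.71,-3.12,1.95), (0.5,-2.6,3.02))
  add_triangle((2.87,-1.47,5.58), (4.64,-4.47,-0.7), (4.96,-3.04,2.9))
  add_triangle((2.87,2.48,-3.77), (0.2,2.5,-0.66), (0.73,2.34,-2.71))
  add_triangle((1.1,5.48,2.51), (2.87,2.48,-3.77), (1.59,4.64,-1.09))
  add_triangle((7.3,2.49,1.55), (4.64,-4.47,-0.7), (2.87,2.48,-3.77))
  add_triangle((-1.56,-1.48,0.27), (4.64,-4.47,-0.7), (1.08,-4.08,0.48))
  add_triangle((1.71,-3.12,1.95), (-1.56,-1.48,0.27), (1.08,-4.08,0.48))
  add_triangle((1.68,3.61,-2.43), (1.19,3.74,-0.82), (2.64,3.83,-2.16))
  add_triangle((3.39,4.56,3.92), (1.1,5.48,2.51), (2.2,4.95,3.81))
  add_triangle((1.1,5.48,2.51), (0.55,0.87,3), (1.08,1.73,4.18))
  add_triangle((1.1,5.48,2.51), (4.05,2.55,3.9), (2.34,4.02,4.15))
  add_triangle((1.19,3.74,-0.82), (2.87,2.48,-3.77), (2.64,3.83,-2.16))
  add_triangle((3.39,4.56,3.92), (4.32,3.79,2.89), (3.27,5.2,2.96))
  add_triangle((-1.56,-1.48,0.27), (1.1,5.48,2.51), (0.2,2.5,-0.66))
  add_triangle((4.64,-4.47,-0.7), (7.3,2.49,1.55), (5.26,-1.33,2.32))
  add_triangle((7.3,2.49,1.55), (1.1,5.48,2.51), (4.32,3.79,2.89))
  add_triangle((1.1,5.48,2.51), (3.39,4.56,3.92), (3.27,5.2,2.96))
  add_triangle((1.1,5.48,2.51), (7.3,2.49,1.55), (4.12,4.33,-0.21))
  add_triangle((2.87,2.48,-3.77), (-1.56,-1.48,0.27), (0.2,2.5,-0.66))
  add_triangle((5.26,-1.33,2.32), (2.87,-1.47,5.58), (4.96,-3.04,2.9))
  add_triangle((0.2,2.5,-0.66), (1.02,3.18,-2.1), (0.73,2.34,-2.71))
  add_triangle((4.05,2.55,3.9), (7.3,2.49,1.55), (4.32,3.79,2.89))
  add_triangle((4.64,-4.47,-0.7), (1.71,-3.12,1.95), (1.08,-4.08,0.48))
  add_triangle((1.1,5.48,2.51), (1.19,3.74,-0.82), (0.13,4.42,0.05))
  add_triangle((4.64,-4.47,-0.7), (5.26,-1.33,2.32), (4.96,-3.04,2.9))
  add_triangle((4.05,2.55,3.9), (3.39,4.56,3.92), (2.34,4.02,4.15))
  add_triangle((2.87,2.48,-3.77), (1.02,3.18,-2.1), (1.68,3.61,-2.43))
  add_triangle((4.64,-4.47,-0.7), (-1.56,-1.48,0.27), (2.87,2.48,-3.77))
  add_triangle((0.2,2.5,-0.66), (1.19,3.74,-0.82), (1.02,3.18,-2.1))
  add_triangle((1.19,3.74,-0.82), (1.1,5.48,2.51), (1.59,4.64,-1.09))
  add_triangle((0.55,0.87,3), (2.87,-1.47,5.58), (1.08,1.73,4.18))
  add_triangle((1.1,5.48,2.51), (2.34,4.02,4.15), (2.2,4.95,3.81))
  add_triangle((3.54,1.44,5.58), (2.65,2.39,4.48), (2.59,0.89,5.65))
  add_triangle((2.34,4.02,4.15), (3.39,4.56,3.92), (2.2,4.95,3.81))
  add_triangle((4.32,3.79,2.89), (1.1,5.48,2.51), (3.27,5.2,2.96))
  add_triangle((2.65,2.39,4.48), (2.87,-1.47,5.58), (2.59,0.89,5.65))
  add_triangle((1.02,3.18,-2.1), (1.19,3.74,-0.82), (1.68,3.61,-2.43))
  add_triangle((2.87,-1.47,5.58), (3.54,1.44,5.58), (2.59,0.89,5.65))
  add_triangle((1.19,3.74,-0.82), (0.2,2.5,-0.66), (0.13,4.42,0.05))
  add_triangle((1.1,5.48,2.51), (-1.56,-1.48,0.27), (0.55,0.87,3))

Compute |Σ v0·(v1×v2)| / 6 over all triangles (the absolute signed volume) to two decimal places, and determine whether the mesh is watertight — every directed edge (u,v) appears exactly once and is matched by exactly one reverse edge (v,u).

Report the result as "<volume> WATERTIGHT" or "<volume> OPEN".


Per-triangle v0·(v1×v2)/6:
  t1: +5.6079
  t2: +15.3088
  t3: +3.7395
  t4: +3.3028
  t5: +2.0841
  t6: +0.1343
  t7: -0.7041
  t8: +1.5156
  t9: +2.6089
  t10: +2.5528
  t11: +1.3038
  t12: +13.6023
  t13: +3.9243
  t14: +5.5243
  t15: +9.8142
  t16: +1.4708
  t17: +2.0351
  t18: +4.4298
  t19: -1.6244
  t20: +4.0151
  t21: +35.3279
  t22: +1.4016
  t23: +2.1585
  t24: +1.0144
  t25: +1.4691
  t26: +0.5796
  t27: -3.6353
  t28: -1.1459
  t29: +1.8911
  t30: +2.3434
  t31: +15.2657
  t32: +5.8365
  t33: +2.4167
  t34: +14.8379
  t35: +2.0056
  t36: +6.2894
  t37: +0.3823
  t38: +5.7633
  t39: +4.4579
  t40: +2.5440
  t41: +6.3587
  t42: +1.9784
  t43: +0.5394
  t44: +7.5571
  t45: +0.5212
  t46: +0.2337
  t47: +0.9625
  t48: +0.3837
  t49: +1.2426
  t50: +1.0003
  t51: -0.4668
  t52: -1.8141
  t53: +0.4563
  t54: +2.3372
  t55: +0.4673
  t56: +3.3257
Σ = +206.9329 → |volume| = 206.93

Directed edges: 168 total; 6 unmatched, e.g. (7.3,2.49,1.55)→(2.87,-1.47,5.58) → open.

206.93 OPEN


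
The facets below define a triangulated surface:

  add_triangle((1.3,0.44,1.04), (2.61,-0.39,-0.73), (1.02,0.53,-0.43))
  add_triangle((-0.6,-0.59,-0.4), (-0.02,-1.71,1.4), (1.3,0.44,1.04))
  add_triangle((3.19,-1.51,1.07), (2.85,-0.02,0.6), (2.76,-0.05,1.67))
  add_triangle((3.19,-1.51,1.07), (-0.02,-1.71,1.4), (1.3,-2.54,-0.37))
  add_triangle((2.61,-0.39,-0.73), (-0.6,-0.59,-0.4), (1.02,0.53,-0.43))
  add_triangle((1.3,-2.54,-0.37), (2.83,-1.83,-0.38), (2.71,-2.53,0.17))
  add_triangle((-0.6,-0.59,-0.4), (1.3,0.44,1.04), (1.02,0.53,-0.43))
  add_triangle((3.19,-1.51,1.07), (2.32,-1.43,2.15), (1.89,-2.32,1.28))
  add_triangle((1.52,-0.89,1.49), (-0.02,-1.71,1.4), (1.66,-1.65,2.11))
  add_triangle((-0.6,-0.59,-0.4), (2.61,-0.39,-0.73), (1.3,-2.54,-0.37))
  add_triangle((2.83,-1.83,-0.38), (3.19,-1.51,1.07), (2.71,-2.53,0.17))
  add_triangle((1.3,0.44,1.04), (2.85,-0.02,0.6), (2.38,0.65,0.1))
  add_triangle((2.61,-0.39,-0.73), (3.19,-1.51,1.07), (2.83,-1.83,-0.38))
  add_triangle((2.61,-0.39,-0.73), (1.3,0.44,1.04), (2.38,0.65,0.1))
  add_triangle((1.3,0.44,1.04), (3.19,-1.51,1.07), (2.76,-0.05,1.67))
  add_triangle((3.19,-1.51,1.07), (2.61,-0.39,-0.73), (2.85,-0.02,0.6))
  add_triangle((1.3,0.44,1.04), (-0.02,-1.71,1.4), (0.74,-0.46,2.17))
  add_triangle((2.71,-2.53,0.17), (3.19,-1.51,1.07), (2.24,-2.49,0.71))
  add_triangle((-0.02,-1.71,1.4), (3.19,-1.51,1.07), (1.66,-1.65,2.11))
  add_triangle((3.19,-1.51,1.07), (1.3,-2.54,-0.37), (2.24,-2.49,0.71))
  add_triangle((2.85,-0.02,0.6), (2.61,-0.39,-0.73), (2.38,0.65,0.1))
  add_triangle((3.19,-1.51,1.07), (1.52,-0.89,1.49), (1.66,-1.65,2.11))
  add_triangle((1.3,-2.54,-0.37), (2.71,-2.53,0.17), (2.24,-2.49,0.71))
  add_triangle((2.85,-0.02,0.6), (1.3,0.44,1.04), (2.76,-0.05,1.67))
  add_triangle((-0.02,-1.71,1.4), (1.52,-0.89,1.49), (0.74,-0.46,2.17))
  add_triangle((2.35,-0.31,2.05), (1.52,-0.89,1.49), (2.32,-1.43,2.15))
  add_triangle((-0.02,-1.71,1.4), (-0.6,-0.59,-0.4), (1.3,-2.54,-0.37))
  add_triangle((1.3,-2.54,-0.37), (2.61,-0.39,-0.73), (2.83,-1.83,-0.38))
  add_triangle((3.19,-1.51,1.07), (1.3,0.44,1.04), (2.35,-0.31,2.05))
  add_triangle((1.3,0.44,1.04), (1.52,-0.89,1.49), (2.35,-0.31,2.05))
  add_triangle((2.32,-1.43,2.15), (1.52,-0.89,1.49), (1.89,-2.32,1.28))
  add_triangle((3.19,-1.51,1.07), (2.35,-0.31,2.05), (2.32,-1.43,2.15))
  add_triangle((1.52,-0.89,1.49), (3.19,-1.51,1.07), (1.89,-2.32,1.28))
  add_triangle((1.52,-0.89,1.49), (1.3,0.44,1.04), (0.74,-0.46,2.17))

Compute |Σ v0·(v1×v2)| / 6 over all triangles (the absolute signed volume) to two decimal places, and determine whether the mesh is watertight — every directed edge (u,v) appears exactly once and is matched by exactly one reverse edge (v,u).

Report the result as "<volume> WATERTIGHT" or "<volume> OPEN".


Per-triangle v0·(v1×v2)/6:
  t1: +0.4566
  t2: -0.0892
  t3: +0.7637
  t4: +2.1763
  t5: +0.2113
  t6: +0.4996
  t7: -0.1013
  t8: +0.9256
  t9: +0.0333
  t10: +0.5775
  t11: +0.6887
  t12: +0.3282
  t13: +1.0161
  t14: -0.4028
  t15: -0.0141
  t16: +0.9744
  t17: -0.3644
  t18: +0.5343
  t19: +0.7735
  t20: -0.5704
  t21: +0.4760
  t22: +0.3096
  t23: +0.4225
  t24: +0.2435
  t25: +0.6205
  t26: +0.0381
  t27: +0.7487
  t28: +0.4238
  t29: +0.4503
  t30: +0.0139
  t31: +0.0278
  t32: +0.8078
  t33: -0.6842
  t34: +0.4380
Σ = +12.7535 → |volume| = 12.75

Directed edges: 102 total, each appears once with its reverse present → watertight.

12.75 WATERTIGHT


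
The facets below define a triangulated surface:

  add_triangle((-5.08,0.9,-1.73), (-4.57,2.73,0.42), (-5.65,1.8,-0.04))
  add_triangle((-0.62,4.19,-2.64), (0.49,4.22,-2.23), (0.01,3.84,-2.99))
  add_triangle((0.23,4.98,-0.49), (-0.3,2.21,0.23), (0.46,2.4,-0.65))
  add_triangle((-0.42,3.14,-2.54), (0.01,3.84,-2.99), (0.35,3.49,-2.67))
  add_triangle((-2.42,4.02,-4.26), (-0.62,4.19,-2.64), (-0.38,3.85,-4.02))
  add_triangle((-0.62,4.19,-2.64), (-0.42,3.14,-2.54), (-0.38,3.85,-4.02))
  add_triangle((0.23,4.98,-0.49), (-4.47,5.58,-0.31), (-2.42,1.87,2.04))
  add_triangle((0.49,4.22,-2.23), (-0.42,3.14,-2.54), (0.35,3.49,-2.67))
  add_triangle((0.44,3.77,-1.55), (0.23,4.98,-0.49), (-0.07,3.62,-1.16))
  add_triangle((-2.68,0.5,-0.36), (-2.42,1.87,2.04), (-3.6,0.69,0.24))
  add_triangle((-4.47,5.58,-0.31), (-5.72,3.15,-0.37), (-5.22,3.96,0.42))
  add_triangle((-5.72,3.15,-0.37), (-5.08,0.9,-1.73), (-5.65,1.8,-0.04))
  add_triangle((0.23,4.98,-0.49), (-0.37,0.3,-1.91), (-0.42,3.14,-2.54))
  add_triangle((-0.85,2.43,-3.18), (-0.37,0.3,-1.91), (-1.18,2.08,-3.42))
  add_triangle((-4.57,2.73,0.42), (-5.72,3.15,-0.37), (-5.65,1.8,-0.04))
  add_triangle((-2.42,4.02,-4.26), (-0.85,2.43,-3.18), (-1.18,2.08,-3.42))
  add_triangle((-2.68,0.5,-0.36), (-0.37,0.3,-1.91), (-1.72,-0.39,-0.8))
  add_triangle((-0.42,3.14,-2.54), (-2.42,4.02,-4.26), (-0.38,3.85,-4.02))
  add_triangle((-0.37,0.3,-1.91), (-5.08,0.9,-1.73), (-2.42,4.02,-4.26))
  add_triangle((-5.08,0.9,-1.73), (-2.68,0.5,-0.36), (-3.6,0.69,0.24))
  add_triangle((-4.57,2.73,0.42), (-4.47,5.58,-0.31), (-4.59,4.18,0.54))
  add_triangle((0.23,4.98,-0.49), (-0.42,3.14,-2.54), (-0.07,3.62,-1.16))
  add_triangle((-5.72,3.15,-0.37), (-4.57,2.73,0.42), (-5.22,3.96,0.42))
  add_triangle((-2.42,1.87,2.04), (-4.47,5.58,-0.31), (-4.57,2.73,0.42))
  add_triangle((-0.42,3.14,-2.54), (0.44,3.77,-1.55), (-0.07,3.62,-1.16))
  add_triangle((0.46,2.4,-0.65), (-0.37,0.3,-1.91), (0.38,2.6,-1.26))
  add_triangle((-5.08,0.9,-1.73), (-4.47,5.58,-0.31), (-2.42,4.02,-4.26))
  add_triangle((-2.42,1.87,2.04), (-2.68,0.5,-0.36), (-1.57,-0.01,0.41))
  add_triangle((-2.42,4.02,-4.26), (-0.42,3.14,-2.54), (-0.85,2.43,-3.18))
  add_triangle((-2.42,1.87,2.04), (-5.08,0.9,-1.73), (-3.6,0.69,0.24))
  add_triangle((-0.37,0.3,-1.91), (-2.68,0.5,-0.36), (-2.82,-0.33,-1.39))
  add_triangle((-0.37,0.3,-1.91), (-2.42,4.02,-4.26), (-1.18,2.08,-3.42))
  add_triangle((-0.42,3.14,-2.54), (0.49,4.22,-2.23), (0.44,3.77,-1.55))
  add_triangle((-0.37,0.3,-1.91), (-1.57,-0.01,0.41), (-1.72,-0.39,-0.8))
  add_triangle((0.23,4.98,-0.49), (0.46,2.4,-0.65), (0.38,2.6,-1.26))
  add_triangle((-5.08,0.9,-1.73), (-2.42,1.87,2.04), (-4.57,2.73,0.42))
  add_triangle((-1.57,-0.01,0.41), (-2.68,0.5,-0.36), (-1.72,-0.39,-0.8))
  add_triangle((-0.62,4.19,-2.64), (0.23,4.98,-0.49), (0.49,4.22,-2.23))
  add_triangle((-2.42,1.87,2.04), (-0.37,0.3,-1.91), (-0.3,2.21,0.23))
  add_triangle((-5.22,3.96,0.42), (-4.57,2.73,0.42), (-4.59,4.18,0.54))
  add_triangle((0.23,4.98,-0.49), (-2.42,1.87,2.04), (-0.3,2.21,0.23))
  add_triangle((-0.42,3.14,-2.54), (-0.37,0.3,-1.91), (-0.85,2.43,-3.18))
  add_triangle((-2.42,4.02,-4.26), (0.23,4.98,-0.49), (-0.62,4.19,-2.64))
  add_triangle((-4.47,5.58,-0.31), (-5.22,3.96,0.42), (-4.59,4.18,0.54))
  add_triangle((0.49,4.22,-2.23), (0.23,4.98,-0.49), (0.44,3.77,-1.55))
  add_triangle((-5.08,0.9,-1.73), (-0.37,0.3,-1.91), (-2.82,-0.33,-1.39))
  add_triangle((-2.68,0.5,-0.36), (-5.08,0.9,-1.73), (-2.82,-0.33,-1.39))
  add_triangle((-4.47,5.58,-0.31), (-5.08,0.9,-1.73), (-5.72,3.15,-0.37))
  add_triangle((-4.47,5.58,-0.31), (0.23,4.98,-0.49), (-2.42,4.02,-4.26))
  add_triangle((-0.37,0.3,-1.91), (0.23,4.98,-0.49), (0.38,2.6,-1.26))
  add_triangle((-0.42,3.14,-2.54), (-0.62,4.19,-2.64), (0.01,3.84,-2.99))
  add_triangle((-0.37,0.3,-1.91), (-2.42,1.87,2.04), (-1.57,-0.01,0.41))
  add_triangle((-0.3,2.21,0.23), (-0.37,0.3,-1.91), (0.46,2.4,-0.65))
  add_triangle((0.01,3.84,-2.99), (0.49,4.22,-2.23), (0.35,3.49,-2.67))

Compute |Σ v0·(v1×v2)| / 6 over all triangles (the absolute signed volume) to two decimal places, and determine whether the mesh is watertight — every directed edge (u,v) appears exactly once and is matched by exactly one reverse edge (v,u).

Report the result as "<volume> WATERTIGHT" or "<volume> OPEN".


69.34 WATERTIGHT

Per-triangle v0·(v1×v2)/6:
  t1: -1.7264
  t2: +0.6172
  t3: -0.0084
  t4: +0.0077
  t5: +2.2607
  t6: -0.0247
  t7: +8.2297
  t8: -0.4215
  t9: -0.4095
  t10: -0.4391
  t11: +2.2740
  t12: +2.3409
  t13: +0.1711
  t14: +0.2031
  t15: +0.9609
  t16: +0.4700
  t17: +0.6494
  t18: -0.9634
  t19: +4.7424
  t20: -0.0068
  t21: -1.0514
  t22: +0.0623
  t23: +0.5864
  t24: +4.2612
  t25: -0.5488
  t26: -0.0085
  t27: +17.6147
  t28: +0.7134
  t29: +0.9192
  t30: +1.6623
  t31: -0.8157
  t32: +0.2312
  t33: -0.2426
  t34: -0.2979
  t35: +0.2017
  t36: +2.2452
  t37: +0.2741
  t38: +1.7710
  t39: -1.7727
  t40: +0.1412
  t41: +0.1886
  t42: +0.2484
  t43: +2.2086
  t44: +0.7317
  t45: +0.1117
  t46: +1.3384
  t47: +0.3790
  t48: +4.2039
  t49: +15.6811
  t50: +0.7256
  t51: +0.2090
  t52: -1.1014
  t53: -0.6710
  t54: +0.2158
Σ = +69.3431 → |volume| = 69.34

Directed edges: 162 total, each appears once with its reverse present → watertight.


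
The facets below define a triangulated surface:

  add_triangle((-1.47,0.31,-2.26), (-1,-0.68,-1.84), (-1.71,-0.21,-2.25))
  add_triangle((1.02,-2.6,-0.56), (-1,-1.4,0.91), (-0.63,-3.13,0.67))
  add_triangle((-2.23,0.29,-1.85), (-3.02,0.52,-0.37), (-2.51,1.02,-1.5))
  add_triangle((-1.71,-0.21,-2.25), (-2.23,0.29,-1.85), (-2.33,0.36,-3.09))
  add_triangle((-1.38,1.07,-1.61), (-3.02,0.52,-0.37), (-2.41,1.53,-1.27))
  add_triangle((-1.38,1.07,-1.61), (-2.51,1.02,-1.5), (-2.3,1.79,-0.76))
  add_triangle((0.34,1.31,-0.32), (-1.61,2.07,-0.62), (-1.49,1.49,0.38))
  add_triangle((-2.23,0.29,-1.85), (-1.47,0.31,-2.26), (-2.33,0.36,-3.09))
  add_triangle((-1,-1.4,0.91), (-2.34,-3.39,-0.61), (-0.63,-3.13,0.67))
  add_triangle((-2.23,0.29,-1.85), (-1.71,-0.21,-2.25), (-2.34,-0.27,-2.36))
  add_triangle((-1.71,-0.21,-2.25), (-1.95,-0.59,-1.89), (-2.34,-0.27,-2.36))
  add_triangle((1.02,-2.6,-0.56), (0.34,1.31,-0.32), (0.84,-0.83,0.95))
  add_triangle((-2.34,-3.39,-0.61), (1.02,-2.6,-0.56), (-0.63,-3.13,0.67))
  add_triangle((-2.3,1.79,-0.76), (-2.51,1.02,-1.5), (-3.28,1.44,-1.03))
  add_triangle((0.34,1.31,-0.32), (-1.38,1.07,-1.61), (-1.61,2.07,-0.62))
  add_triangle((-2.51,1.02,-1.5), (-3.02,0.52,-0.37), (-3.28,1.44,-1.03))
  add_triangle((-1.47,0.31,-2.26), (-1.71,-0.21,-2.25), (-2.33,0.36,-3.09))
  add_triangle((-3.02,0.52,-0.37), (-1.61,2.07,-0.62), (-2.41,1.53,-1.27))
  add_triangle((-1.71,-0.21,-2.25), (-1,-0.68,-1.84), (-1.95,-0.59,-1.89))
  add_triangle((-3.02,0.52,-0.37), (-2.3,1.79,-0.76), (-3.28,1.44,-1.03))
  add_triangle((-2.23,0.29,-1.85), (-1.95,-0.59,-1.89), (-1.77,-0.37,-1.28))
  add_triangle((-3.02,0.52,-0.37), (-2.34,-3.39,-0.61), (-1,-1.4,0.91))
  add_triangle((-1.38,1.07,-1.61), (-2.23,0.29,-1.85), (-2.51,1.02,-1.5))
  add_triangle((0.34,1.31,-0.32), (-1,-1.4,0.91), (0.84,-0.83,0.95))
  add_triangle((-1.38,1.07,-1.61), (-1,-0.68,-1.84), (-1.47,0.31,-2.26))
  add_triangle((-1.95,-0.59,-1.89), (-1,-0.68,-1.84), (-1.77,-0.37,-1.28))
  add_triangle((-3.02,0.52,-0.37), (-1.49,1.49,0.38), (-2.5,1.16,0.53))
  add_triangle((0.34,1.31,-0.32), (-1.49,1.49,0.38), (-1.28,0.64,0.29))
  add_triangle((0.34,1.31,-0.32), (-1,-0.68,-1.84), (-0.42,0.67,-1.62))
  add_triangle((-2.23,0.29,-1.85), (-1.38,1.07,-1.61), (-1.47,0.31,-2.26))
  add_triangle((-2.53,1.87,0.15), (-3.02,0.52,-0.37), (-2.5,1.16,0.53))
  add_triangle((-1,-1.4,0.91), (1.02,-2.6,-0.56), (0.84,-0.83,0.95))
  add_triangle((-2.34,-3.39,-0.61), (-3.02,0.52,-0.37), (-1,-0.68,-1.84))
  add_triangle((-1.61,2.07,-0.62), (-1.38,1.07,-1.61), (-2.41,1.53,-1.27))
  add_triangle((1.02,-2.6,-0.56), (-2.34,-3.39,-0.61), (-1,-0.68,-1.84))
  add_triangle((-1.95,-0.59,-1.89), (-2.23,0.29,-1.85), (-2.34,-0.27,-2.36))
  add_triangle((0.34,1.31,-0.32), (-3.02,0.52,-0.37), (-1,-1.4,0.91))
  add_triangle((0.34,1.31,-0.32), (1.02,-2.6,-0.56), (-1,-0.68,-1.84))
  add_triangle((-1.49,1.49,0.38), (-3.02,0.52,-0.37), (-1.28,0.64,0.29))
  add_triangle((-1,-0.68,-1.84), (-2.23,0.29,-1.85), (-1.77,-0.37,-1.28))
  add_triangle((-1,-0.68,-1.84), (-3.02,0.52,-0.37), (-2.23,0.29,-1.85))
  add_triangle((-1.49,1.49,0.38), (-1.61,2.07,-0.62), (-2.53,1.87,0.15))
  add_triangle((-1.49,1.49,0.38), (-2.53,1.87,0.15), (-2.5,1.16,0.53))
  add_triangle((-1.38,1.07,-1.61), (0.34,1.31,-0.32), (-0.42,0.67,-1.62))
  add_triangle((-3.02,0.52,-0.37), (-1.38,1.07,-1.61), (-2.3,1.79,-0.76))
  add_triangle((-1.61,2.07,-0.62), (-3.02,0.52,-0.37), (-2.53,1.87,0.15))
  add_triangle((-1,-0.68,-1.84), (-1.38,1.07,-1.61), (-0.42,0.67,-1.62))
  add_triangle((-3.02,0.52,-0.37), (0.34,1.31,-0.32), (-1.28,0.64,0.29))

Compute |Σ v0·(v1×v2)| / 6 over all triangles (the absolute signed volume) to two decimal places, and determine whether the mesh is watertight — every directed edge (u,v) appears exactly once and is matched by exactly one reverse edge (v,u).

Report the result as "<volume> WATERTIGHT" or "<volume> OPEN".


21.46 WATERTIGHT

Per-triangle v0·(v1×v2)/6:
  t1: +0.1250
  t2: +0.0730
  t3: +0.5229
  t4: +0.2035
  t5: +0.4003
  t6: +0.4119
  t7: +0.3956
  t8: +0.0291
  t9: +1.0282
  t10: +0.1102
  t11: +0.0752
  t12: +0.5519
  t13: +2.0409
  t14: +0.3053
  t15: +0.5909
  t16: +0.3395
  t17: +0.0566
  t18: +0.6423
  t19: +0.1597
  t20: +0.2301
  t21: +0.1198
  t22: +2.2270
  t23: +0.3126
  t24: +0.2348
  t25: -0.0539
  t26: +0.0066
  t27: -0.3126
  t28: -0.0520
  t29: -0.0017
  t30: +0.3238
  t31: +0.4349
  t32: +1.0278
  t33: +3.1402
  t34: +0.3894
  t35: +2.7592
  t36: +0.0732
  t37: +0.4250
  t38: +0.9572
  t39: +0.1586
  t40: -0.2821
  t41: +0.5951
  t42: +0.2255
  t43: +0.1472
  t44: +0.3522
  t45: -0.8106
  t46: +0.7203
  t47: +0.4316
  t48: -0.3842
Σ = +21.4567 → |volume| = 21.46

Directed edges: 144 total, each appears once with its reverse present → watertight.
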